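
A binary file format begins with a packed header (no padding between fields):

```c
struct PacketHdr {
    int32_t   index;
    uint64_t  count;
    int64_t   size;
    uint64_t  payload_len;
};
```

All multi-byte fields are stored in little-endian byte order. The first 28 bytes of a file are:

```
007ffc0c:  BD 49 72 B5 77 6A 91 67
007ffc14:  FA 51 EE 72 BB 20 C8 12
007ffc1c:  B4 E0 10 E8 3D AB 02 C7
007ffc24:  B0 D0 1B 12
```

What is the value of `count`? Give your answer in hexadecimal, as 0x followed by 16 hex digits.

`count` follows `index` (4 bytes), so it starts at byte offset 4 and occupies 8 bytes.
Bytes at offsets 4..11: 77 6A 91 67 FA 51 EE 72.
Little-endian stores the least-significant byte at the lowest address.
Reassemble most-significant byte first: 72 EE 51 FA 67 91 6A 77 → 0x72EE51FA67916A77.

0x72EE51FA67916A77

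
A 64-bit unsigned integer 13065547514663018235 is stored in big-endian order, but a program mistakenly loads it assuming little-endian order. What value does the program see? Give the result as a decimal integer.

18095035074086326965

13065547514663018235 in 64-bit hexadecimal is 0xB552263D877A1EFB.
Stored big-endian, the bytes at ascending addresses are B5 52 26 3D 87 7A 1E FB.
Read back as little-endian, the first byte is least significant, giving 0xFB1E7A873D2652B5.
0xFB1E7A873D2652B5 = 18095035074086326965.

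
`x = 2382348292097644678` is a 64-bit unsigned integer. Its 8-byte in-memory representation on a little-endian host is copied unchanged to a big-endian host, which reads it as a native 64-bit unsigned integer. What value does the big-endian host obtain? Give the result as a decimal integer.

2382348292097644678 in 64-bit hexadecimal is 0x210FCD2641BD1886.
Stored little-endian, the bytes at ascending addresses are 86 18 BD 41 26 CD 0F 21.
Read back as big-endian, the last byte is least significant, giving 0x8618BD4126CD0F21.
0x8618BD4126CD0F21 = 9662681088044896033.

9662681088044896033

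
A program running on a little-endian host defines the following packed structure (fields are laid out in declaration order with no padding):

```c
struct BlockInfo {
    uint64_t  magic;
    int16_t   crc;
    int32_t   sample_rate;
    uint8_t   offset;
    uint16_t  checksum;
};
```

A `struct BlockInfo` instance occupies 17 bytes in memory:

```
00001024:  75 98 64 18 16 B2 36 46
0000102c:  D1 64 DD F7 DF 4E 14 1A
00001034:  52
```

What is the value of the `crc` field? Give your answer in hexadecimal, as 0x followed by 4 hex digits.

`crc` follows `magic` (8 bytes), so it starts at byte offset 8 and occupies 2 bytes.
Bytes at offsets 8..9: D1 64.
Little-endian stores the least-significant byte at the lowest address.
Reassemble most-significant byte first: 64 D1 → 0x64D1.

0x64D1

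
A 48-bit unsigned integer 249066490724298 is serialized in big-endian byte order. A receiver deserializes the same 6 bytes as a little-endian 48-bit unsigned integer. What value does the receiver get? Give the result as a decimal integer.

249066490724298 in 48-bit hexadecimal is 0xE2864FB47FCA.
Stored big-endian, the bytes at ascending addresses are E2 86 4F B4 7F CA.
Read back as little-endian, the first byte is least significant, giving 0xCA7FB44F86E2.
0xCA7FB44F86E2 = 222649834768098.

222649834768098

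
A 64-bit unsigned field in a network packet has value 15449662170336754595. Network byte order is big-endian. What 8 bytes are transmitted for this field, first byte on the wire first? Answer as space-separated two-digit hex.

D6 68 39 E3 5A B6 7B A3

15449662170336754595 in hexadecimal, padded to 64 bits, is 0xD66839E35AB67BA3.
Split into bytes (most-significant first): D6 68 39 E3 5A B6 7B A3.
In big-endian order the high byte comes first in memory.
So the memory order matches the most-significant-first order: D6 68 39 E3 5A B6 7B A3.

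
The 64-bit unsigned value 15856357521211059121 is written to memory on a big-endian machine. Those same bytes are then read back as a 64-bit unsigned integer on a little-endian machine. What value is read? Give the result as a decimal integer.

15856357521211059121 in 64-bit hexadecimal is 0xDC0D1927AB60EBB1.
Stored big-endian, the bytes at ascending addresses are DC 0D 19 27 AB 60 EB B1.
Read back as little-endian, the first byte is least significant, giving 0xB1EB60AB27190DDC.
0xB1EB60AB27190DDC = 12820447052451876316.

12820447052451876316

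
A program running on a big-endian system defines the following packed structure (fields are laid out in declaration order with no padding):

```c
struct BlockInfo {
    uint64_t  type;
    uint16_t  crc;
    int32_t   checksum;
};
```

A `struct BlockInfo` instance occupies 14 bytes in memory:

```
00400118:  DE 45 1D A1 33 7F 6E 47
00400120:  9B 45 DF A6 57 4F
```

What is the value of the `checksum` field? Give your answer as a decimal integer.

-542746801

`checksum` follows `type` (8 B), `crc` (2 B), so it starts at offset 8 + 2 = 10 and occupies 4 bytes.
Bytes at offsets 10..13: DF A6 57 4F.
In big-endian order the high byte comes first in memory.
The bytes are already most-significant first: 0xDFA6574F.
Top bit is set, so as a signed 32-bit value this is 0xDFA6574F − 2^32 = -542746801.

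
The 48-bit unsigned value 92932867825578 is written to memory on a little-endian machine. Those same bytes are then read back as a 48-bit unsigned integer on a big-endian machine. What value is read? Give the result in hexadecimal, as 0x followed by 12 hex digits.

0xAA1F939E8554

92932867825578 in 48-bit hexadecimal is 0x54859E931FAA.
Stored little-endian, the bytes at ascending addresses are AA 1F 93 9E 85 54.
Read back as big-endian, the last byte is least significant, giving 0xAA1F939E8554.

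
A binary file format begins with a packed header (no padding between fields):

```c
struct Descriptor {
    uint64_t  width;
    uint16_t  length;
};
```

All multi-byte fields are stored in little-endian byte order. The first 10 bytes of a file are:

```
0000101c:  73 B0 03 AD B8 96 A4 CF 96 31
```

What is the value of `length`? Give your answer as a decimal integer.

`length` follows `width` (8 bytes), so it starts at byte offset 8 and occupies 2 bytes.
Bytes at offsets 8..9: 96 31.
In little-endian order the low byte comes first in memory.
Reassemble most-significant byte first: 31 96 → 0x3196.
0x3196 = 12694.

12694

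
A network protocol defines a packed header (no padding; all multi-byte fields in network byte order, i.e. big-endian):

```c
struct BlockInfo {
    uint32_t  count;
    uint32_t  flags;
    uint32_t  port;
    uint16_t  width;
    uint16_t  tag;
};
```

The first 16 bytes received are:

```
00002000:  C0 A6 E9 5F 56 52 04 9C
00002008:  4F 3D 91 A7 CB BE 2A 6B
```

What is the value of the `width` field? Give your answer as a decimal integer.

52158

`width` follows `count` (4 B), `flags` (4 B), `port` (4 B), so it starts at offset 4 + 4 + 4 = 12 and occupies 2 bytes.
Bytes at offsets 12..13: CB BE.
Big-endian: lowest address holds the most-significant byte.
The bytes are already most-significant first: 0xCBBE.
0xCBBE = 52158.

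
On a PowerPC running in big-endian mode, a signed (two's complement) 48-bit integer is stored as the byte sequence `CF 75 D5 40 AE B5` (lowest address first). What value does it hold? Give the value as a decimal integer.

Big-endian stores the most-significant byte at the lowest address.
The bytes are already most-significant first: 0xCF75D540AEB5.
Top bit is set, so as a signed 48-bit value this is 0xCF75D540AEB5 − 2^48 = -53369980801355.

-53369980801355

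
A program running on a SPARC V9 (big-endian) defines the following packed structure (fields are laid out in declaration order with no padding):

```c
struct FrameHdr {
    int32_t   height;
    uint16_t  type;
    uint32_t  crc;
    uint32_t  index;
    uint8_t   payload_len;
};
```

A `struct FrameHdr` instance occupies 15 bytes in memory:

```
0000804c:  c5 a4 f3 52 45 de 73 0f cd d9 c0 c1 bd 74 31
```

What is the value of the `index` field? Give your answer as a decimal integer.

3233922420

`index` follows `height` (4 B), `type` (2 B), `crc` (4 B), so it starts at offset 4 + 2 + 4 = 10 and occupies 4 bytes.
Bytes at offsets 10..13: C0 C1 BD 74.
Big-endian: lowest address holds the most-significant byte.
The bytes are already most-significant first: 0xC0C1BD74.
0xC0C1BD74 = 3233922420.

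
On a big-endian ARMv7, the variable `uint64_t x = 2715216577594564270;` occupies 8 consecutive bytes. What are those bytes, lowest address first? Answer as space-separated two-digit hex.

25 AE 63 17 6B C6 9E AE

2715216577594564270 in hexadecimal, padded to 64 bits, is 0x25AE63176BC69EAE.
Split into bytes (most-significant first): 25 AE 63 17 6B C6 9E AE.
In big-endian order the high byte comes first in memory.
So the memory order matches the most-significant-first order: 25 AE 63 17 6B C6 9E AE.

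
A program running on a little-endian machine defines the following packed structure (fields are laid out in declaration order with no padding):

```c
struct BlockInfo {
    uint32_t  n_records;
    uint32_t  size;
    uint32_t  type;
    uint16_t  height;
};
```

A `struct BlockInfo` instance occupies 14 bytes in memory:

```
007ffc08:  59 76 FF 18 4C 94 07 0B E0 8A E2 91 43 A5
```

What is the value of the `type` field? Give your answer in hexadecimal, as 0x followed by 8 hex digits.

`type` follows `n_records` (4 B), `size` (4 B), so it starts at offset 4 + 4 = 8 and occupies 4 bytes.
Bytes at offsets 8..11: E0 8A E2 91.
Little-endian: lowest address holds the least-significant byte.
Reassemble most-significant byte first: 91 E2 8A E0 → 0x91E28AE0.

0x91E28AE0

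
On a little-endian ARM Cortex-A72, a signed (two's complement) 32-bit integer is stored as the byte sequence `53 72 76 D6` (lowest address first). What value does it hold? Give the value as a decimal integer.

In little-endian order the low byte comes first in memory.
Reassemble most-significant byte first: D6 76 72 53 → 0xD6767253.
Top bit is set, so as a signed 32-bit value this is 0xD6767253 − 2^32 = -696880557.

-696880557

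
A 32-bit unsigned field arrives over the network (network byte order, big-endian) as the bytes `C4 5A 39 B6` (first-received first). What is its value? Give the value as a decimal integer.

Big-endian: lowest address holds the most-significant byte.
The bytes are already most-significant first: 0xC45A39B6.
0xC45A39B6 = 3294247350.

3294247350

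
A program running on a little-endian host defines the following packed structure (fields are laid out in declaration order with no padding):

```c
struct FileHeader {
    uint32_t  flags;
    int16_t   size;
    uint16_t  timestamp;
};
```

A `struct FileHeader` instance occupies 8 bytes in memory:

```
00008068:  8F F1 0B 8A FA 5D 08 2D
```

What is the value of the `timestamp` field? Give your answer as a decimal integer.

11528

`timestamp` follows `flags` (4 B), `size` (2 B), so it starts at offset 4 + 2 = 6 and occupies 2 bytes.
Bytes at offsets 6..7: 08 2D.
Little-endian stores the least-significant byte at the lowest address.
Reassemble most-significant byte first: 2D 08 → 0x2D08.
0x2D08 = 11528.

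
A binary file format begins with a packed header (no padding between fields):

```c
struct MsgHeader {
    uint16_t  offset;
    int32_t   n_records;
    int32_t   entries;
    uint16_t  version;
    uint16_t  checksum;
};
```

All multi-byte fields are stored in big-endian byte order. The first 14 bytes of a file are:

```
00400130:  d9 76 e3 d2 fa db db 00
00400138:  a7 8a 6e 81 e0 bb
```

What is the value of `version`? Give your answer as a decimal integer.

28289

`version` follows `offset` (2 B), `n_records` (4 B), `entries` (4 B), so it starts at offset 2 + 4 + 4 = 10 and occupies 2 bytes.
Bytes at offsets 10..11: 6E 81.
Big-endian: lowest address holds the most-significant byte.
The bytes are already most-significant first: 0x6E81.
0x6E81 = 28289.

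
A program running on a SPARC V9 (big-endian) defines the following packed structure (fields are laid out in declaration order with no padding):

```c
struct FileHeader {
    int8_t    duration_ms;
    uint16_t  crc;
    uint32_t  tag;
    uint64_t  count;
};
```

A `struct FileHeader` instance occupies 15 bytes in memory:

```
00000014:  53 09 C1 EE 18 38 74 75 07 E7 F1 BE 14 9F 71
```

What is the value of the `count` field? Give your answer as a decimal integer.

8432963852736700273

`count` follows `duration_ms` (1 B), `crc` (2 B), `tag` (4 B), so it starts at offset 1 + 2 + 4 = 7 and occupies 8 bytes.
Bytes at offsets 7..14: 75 07 E7 F1 BE 14 9F 71.
In big-endian order the high byte comes first in memory.
The bytes are already most-significant first: 0x7507E7F1BE149F71.
0x7507E7F1BE149F71 = 8432963852736700273.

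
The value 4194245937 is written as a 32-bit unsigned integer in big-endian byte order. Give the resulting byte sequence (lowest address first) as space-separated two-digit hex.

F9 FF 1D 31

4194245937 in hexadecimal, padded to 32 bits, is 0xF9FF1D31.
Split into bytes (most-significant first): F9 FF 1D 31.
Big-endian stores the most-significant byte at the lowest address.
So the memory order matches the most-significant-first order: F9 FF 1D 31.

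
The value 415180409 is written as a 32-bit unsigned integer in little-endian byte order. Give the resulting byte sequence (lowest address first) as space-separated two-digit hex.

415180409 in hexadecimal, padded to 32 bits, is 0x18BF2679.
Split into bytes (most-significant first): 18 BF 26 79.
Little-endian: lowest address holds the least-significant byte.
So at ascending addresses the bytes are 79 26 BF 18.

79 26 BF 18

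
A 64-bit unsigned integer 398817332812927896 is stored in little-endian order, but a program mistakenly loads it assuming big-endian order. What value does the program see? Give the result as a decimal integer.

10976280871570671621

398817332812927896 in 64-bit hexadecimal is 0x0588E2404C955398.
Stored little-endian, the bytes at ascending addresses are 98 53 95 4C 40 E2 88 05.
Read back as big-endian, the last byte is least significant, giving 0x9853954C40E28805.
0x9853954C40E28805 = 10976280871570671621.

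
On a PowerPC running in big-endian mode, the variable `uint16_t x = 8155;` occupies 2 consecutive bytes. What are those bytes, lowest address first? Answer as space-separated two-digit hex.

1F DB

8155 in hexadecimal, padded to 16 bits, is 0x1FDB.
Split into bytes (most-significant first): 1F DB.
Big-endian stores the most-significant byte at the lowest address.
So the memory order matches the most-significant-first order: 1F DB.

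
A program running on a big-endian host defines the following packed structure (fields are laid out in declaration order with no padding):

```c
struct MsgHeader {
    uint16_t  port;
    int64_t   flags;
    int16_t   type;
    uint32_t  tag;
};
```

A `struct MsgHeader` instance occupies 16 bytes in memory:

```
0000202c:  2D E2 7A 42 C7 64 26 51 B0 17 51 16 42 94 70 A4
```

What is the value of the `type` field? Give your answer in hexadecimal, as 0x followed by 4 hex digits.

`type` follows `port` (2 B), `flags` (8 B), so it starts at offset 2 + 8 = 10 and occupies 2 bytes.
Bytes at offsets 10..11: 51 16.
Big-endian stores the most-significant byte at the lowest address.
The bytes are already most-significant first: 0x5116.

0x5116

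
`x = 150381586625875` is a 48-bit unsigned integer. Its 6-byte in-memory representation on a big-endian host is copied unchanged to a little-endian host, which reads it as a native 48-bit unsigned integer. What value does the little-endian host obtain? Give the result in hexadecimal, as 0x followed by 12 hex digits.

0x53350D71C588

150381586625875 in 48-bit hexadecimal is 0x88C5710D3553.
Stored big-endian, the bytes at ascending addresses are 88 C5 71 0D 35 53.
Read back as little-endian, the first byte is least significant, giving 0x53350D71C588.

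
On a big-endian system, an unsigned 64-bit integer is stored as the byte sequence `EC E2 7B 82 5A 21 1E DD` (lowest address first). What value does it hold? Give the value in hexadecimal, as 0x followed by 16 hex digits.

0xECE27B825A211EDD

Big-endian stores the most-significant byte at the lowest address.
The bytes are already most-significant first: 0xECE27B825A211EDD.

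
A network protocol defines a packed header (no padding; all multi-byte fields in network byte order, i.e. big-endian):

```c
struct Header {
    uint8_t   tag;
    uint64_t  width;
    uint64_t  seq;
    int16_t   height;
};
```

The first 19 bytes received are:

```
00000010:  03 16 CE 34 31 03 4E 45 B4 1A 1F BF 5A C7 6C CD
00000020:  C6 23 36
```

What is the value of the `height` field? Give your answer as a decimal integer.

9014

`height` follows `tag` (1 B), `width` (8 B), `seq` (8 B), so it starts at offset 1 + 8 + 8 = 17 and occupies 2 bytes.
Bytes at offsets 17..18: 23 36.
In big-endian order the high byte comes first in memory.
The bytes are already most-significant first: 0x2336.
0x2336 = 9014.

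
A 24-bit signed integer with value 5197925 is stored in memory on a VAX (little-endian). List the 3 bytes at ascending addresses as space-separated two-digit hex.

5197925 in hexadecimal, padded to 24 bits, is 0x4F5065.
Split into bytes (most-significant first): 4F 50 65.
Little-endian: lowest address holds the least-significant byte.
So at ascending addresses the bytes are 65 50 4F.

65 50 4F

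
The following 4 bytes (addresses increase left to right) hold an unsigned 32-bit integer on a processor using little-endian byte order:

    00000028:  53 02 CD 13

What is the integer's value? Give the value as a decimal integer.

332202579

Little-endian stores the least-significant byte at the lowest address.
Reassemble most-significant byte first: 13 CD 02 53 → 0x13CD0253.
0x13CD0253 = 332202579.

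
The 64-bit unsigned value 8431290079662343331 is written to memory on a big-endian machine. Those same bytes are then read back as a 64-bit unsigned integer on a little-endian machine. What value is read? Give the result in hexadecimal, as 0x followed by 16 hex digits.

8431290079662343331 in 64-bit hexadecimal is 0x7501F5A8148C84A3.
Stored big-endian, the bytes at ascending addresses are 75 01 F5 A8 14 8C 84 A3.
Read back as little-endian, the first byte is least significant, giving 0xA3848C14A8F50175.

0xA3848C14A8F50175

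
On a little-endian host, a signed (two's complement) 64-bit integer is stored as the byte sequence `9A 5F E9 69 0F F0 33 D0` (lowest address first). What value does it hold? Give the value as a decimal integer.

In little-endian order the low byte comes first in memory.
Reassemble most-significant byte first: D0 33 F0 0F 69 E9 5F 9A → 0xD033F00F69E95F9A.
Top bit is set, so as a signed 64-bit value this is 0xD033F00F69E95F9A − 2^64 = -3444145341016219750.

-3444145341016219750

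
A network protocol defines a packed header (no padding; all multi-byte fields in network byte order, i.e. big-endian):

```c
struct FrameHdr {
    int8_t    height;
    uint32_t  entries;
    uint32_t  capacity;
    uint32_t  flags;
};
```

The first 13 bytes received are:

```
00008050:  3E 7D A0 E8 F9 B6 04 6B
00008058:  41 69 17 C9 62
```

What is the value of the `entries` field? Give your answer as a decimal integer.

2107697401

`entries` follows `height` (1 byte), so it starts at byte offset 1 and occupies 4 bytes.
Bytes at offsets 1..4: 7D A0 E8 F9.
In big-endian order the high byte comes first in memory.
The bytes are already most-significant first: 0x7DA0E8F9.
0x7DA0E8F9 = 2107697401.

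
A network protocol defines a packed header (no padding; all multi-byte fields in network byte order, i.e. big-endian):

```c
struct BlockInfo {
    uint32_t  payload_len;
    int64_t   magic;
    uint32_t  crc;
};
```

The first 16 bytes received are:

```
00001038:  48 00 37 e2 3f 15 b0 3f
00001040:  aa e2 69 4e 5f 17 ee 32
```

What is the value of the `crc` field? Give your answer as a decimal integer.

1595403826

`crc` follows `payload_len` (4 B), `magic` (8 B), so it starts at offset 4 + 8 = 12 and occupies 4 bytes.
Bytes at offsets 12..15: 5F 17 EE 32.
Big-endian stores the most-significant byte at the lowest address.
The bytes are already most-significant first: 0x5F17EE32.
0x5F17EE32 = 1595403826.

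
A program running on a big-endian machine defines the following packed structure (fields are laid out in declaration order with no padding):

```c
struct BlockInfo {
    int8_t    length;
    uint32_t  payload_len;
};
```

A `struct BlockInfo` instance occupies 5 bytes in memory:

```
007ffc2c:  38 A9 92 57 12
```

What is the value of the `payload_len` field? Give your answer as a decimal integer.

`payload_len` follows `length` (1 byte), so it starts at byte offset 1 and occupies 4 bytes.
Bytes at offsets 1..4: A9 92 57 12.
Big-endian: lowest address holds the most-significant byte.
The bytes are already most-significant first: 0xA9925712.
0xA9925712 = 2844940050.

2844940050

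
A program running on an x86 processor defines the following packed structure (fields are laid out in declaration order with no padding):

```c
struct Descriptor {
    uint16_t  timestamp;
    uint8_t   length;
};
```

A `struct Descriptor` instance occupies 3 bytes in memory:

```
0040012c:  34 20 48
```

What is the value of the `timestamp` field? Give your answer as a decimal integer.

8244

`timestamp` is the first field, at byte offset 0, occupying 2 bytes.
Bytes at offsets 0..1: 34 20.
Little-endian stores the least-significant byte at the lowest address.
Reassemble most-significant byte first: 20 34 → 0x2034.
0x2034 = 8244.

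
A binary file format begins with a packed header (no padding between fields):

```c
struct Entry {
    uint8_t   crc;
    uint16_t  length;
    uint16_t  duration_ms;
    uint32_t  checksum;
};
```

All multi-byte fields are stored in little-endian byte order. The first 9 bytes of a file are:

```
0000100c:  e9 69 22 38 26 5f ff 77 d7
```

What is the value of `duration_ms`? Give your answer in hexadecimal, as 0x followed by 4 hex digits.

`duration_ms` follows `crc` (1 B), `length` (2 B), so it starts at offset 1 + 2 = 3 and occupies 2 bytes.
Bytes at offsets 3..4: 38 26.
Little-endian stores the least-significant byte at the lowest address.
Reassemble most-significant byte first: 26 38 → 0x2638.

0x2638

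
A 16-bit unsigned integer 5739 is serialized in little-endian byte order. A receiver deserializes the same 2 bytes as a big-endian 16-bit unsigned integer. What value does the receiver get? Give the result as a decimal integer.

5739 in 16-bit hexadecimal is 0x166B.
Stored little-endian, the bytes at ascending addresses are 6B 16.
Read back as big-endian, the last byte is least significant, giving 0x6B16.
0x6B16 = 27414.

27414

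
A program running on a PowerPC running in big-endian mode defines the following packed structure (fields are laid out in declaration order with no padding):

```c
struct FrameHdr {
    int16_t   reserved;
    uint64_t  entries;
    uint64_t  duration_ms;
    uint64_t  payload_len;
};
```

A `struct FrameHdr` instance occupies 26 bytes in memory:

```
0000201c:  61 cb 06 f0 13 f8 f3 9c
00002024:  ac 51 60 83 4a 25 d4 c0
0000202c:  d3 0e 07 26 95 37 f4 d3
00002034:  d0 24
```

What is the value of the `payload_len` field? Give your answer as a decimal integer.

515263274943762468

`payload_len` follows `reserved` (2 B), `entries` (8 B), `duration_ms` (8 B), so it starts at offset 2 + 8 + 8 = 18 and occupies 8 bytes.
Bytes at offsets 18..25: 07 26 95 37 F4 D3 D0 24.
In big-endian order the high byte comes first in memory.
The bytes are already most-significant first: 0x07269537F4D3D024.
0x07269537F4D3D024 = 515263274943762468.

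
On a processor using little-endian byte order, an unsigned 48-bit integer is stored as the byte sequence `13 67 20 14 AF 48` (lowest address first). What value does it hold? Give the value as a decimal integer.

79916794144531

Little-endian: lowest address holds the least-significant byte.
Reassemble most-significant byte first: 48 AF 14 20 67 13 → 0x48AF14206713.
0x48AF14206713 = 79916794144531.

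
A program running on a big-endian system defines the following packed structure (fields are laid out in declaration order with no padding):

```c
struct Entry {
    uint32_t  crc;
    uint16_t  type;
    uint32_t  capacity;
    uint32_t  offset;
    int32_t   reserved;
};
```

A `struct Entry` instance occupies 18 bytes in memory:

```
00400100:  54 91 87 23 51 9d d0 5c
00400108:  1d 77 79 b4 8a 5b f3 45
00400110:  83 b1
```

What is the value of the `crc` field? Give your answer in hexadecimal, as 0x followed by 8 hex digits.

0x54918723

`crc` is the first field, at byte offset 0, occupying 4 bytes.
Bytes at offsets 0..3: 54 91 87 23.
In big-endian order the high byte comes first in memory.
The bytes are already most-significant first: 0x54918723.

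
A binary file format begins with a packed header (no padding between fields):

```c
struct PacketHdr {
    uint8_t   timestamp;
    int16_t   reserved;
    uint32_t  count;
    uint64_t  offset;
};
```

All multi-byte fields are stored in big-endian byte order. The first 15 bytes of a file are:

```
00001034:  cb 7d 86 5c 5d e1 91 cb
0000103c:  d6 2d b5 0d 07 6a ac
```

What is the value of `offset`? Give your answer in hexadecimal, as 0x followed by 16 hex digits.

`offset` follows `timestamp` (1 B), `reserved` (2 B), `count` (4 B), so it starts at offset 1 + 2 + 4 = 7 and occupies 8 bytes.
Bytes at offsets 7..14: CB D6 2D B5 0D 07 6A AC.
In big-endian order the high byte comes first in memory.
The bytes are already most-significant first: 0xCBD62DB50D076AAC.

0xCBD62DB50D076AAC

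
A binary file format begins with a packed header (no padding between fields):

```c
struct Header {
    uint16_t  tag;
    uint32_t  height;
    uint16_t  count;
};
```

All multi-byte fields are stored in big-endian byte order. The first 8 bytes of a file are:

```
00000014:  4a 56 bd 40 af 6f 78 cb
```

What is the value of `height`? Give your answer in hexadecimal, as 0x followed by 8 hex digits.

0xBD40AF6F

`height` follows `tag` (2 bytes), so it starts at byte offset 2 and occupies 4 bytes.
Bytes at offsets 2..5: BD 40 AF 6F.
In big-endian order the high byte comes first in memory.
The bytes are already most-significant first: 0xBD40AF6F.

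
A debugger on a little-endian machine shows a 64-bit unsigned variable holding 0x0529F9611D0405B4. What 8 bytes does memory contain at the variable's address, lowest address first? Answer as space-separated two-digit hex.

Split into bytes (most-significant first): 05 29 F9 61 1D 04 05 B4.
Little-endian stores the least-significant byte at the lowest address.
So at ascending addresses the bytes are B4 05 04 1D 61 F9 29 05.

B4 05 04 1D 61 F9 29 05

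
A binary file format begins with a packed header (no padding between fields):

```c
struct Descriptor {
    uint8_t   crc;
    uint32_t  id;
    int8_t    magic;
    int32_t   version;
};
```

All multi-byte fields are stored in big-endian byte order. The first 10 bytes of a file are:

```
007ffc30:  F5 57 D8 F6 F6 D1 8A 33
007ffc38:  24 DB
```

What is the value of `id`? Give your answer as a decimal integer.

1473836790

`id` follows `crc` (1 byte), so it starts at byte offset 1 and occupies 4 bytes.
Bytes at offsets 1..4: 57 D8 F6 F6.
Big-endian: lowest address holds the most-significant byte.
The bytes are already most-significant first: 0x57D8F6F6.
0x57D8F6F6 = 1473836790.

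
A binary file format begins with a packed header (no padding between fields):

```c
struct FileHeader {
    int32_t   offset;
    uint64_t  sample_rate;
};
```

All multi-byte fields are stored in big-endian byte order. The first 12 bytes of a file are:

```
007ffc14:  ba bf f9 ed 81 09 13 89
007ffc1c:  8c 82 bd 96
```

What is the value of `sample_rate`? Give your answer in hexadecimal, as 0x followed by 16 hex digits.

`sample_rate` follows `offset` (4 bytes), so it starts at byte offset 4 and occupies 8 bytes.
Bytes at offsets 4..11: 81 09 13 89 8C 82 BD 96.
Big-endian: lowest address holds the most-significant byte.
The bytes are already most-significant first: 0x810913898C82BD96.

0x810913898C82BD96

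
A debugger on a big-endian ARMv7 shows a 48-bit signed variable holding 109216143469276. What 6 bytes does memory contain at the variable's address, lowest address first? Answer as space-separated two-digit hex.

109216143469276 in hexadecimal, padded to 48 bits, is 0x6354DD6F6ADC.
Split into bytes (most-significant first): 63 54 DD 6F 6A DC.
Big-endian stores the most-significant byte at the lowest address.
So the memory order matches the most-significant-first order: 63 54 DD 6F 6A DC.

63 54 DD 6F 6A DC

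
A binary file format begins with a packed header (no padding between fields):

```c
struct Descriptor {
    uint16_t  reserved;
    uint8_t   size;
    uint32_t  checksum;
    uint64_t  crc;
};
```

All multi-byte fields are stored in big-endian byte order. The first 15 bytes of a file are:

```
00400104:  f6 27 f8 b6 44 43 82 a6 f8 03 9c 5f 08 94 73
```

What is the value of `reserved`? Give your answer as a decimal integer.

`reserved` is the first field, at byte offset 0, occupying 2 bytes.
Bytes at offsets 0..1: F6 27.
Big-endian stores the most-significant byte at the lowest address.
The bytes are already most-significant first: 0xF627.
0xF627 = 63015.

63015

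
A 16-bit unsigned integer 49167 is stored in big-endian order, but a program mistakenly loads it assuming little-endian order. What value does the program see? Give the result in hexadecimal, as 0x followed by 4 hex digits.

49167 in 16-bit hexadecimal is 0xC00F.
Stored big-endian, the bytes at ascending addresses are C0 0F.
Read back as little-endian, the first byte is least significant, giving 0x0FC0.

0x0FC0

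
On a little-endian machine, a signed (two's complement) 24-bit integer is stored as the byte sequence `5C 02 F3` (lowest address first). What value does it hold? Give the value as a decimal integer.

-851364

Little-endian stores the least-significant byte at the lowest address.
Reassemble most-significant byte first: F3 02 5C → 0xF3025C.
Top bit is set, so as a signed 24-bit value this is 0xF3025C − 2^24 = -851364.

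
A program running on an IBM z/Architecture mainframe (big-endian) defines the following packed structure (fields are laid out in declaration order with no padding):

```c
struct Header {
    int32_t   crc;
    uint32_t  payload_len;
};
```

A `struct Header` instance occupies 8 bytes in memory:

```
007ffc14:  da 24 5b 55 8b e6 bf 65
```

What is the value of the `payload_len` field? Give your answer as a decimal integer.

2347155301

`payload_len` follows `crc` (4 bytes), so it starts at byte offset 4 and occupies 4 bytes.
Bytes at offsets 4..7: 8B E6 BF 65.
Big-endian stores the most-significant byte at the lowest address.
The bytes are already most-significant first: 0x8BE6BF65.
0x8BE6BF65 = 2347155301.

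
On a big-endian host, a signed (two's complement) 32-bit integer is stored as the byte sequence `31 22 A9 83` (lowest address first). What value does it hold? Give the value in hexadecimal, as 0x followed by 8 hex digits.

In big-endian order the high byte comes first in memory.
The bytes are already most-significant first: 0x3122A983.

0x3122A983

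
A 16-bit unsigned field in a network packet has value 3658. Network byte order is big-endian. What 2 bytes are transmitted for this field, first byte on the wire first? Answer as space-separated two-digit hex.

3658 in hexadecimal, padded to 16 bits, is 0x0E4A.
Split into bytes (most-significant first): 0E 4A.
Big-endian stores the most-significant byte at the lowest address.
So the memory order matches the most-significant-first order: 0E 4A.

0E 4A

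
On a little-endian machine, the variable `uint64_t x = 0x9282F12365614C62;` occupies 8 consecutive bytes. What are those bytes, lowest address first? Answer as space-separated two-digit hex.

Split into bytes (most-significant first): 92 82 F1 23 65 61 4C 62.
Little-endian stores the least-significant byte at the lowest address.
So at ascending addresses the bytes are 62 4C 61 65 23 F1 82 92.

62 4C 61 65 23 F1 82 92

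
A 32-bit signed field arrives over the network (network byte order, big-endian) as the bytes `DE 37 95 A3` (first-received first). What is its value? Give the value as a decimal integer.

Big-endian: lowest address holds the most-significant byte.
The bytes are already most-significant first: 0xDE3795A3.
Top bit is set, so as a signed 32-bit value this is 0xDE3795A3 − 2^32 = -566782557.

-566782557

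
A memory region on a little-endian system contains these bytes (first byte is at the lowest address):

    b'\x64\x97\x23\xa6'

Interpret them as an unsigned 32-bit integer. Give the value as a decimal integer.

Little-endian stores the least-significant byte at the lowest address.
Reassemble most-significant byte first: A6 23 97 64 → 0xA6239764.
0xA6239764 = 2787350372.

2787350372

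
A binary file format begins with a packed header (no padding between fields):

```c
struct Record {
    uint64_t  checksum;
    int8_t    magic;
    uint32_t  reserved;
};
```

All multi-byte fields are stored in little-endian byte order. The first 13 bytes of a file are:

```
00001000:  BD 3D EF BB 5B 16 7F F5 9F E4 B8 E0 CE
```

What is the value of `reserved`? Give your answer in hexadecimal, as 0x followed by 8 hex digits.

`reserved` follows `checksum` (8 B), `magic` (1 B), so it starts at offset 8 + 1 = 9 and occupies 4 bytes.
Bytes at offsets 9..12: E4 B8 E0 CE.
In little-endian order the low byte comes first in memory.
Reassemble most-significant byte first: CE E0 B8 E4 → 0xCEE0B8E4.

0xCEE0B8E4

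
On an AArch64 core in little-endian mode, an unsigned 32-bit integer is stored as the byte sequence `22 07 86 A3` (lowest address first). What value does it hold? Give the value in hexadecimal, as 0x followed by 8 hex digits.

In little-endian order the low byte comes first in memory.
Reassemble most-significant byte first: A3 86 07 22 → 0xA3860722.

0xA3860722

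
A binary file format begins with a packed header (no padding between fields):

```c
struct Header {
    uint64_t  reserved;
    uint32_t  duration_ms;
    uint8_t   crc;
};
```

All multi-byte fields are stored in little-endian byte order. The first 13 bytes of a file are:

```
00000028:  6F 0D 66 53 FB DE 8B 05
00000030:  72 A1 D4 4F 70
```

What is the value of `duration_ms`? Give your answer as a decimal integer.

1339335026

`duration_ms` follows `reserved` (8 bytes), so it starts at byte offset 8 and occupies 4 bytes.
Bytes at offsets 8..11: 72 A1 D4 4F.
Little-endian stores the least-significant byte at the lowest address.
Reassemble most-significant byte first: 4F D4 A1 72 → 0x4FD4A172.
0x4FD4A172 = 1339335026.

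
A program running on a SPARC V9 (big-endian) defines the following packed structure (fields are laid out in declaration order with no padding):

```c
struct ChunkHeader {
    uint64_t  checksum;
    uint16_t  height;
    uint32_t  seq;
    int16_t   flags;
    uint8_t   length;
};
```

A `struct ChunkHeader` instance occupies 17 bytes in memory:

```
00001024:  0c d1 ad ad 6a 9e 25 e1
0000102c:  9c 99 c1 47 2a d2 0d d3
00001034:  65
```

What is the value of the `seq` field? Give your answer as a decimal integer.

3242666706

`seq` follows `checksum` (8 B), `height` (2 B), so it starts at offset 8 + 2 = 10 and occupies 4 bytes.
Bytes at offsets 10..13: C1 47 2A D2.
Big-endian: lowest address holds the most-significant byte.
The bytes are already most-significant first: 0xC1472AD2.
0xC1472AD2 = 3242666706.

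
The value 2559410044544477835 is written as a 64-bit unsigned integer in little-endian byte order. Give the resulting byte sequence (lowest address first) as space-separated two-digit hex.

8B EA A3 0B E0 D9 84 23

2559410044544477835 in hexadecimal, padded to 64 bits, is 0x2384D9E00BA3EA8B.
Split into bytes (most-significant first): 23 84 D9 E0 0B A3 EA 8B.
In little-endian order the low byte comes first in memory.
So at ascending addresses the bytes are 8B EA A3 0B E0 D9 84 23.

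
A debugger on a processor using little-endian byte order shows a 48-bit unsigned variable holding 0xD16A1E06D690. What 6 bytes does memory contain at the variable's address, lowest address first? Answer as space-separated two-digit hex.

Split into bytes (most-significant first): D1 6A 1E 06 D6 90.
Little-endian stores the least-significant byte at the lowest address.
So at ascending addresses the bytes are 90 D6 06 1E 6A D1.

90 D6 06 1E 6A D1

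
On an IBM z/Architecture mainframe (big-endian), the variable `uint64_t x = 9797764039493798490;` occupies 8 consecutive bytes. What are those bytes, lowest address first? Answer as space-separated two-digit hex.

87 F8 A6 7B AF 1F CA 5A

9797764039493798490 in hexadecimal, padded to 64 bits, is 0x87F8A67BAF1FCA5A.
Split into bytes (most-significant first): 87 F8 A6 7B AF 1F CA 5A.
Big-endian stores the most-significant byte at the lowest address.
So the memory order matches the most-significant-first order: 87 F8 A6 7B AF 1F CA 5A.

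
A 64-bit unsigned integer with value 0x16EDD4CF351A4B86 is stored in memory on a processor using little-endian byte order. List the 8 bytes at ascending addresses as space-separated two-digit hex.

Split into bytes (most-significant first): 16 ED D4 CF 35 1A 4B 86.
Little-endian: lowest address holds the least-significant byte.
So at ascending addresses the bytes are 86 4B 1A 35 CF D4 ED 16.

86 4B 1A 35 CF D4 ED 16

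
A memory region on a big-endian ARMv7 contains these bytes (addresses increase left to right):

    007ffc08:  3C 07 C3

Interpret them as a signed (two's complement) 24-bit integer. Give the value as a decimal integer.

Big-endian stores the most-significant byte at the lowest address.
The bytes are already most-significant first: 0x3C07C3.
0x3C07C3 = 3934147.

3934147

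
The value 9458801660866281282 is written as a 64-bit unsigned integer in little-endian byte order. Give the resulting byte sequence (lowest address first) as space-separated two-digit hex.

42 3F CF E4 FE 69 44 83

9458801660866281282 in hexadecimal, padded to 64 bits, is 0x834469FEE4CF3F42.
Split into bytes (most-significant first): 83 44 69 FE E4 CF 3F 42.
In little-endian order the low byte comes first in memory.
So at ascending addresses the bytes are 42 3F CF E4 FE 69 44 83.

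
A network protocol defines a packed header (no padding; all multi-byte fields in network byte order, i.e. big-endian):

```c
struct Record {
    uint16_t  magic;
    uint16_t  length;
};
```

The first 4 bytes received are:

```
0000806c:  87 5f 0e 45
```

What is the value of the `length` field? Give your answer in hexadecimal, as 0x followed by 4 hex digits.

0x0E45

`length` follows `magic` (2 bytes), so it starts at byte offset 2 and occupies 2 bytes.
Bytes at offsets 2..3: 0E 45.
Big-endian: lowest address holds the most-significant byte.
The bytes are already most-significant first: 0x0E45.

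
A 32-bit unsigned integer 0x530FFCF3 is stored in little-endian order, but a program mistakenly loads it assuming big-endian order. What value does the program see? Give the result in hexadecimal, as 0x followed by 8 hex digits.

Stored little-endian, the bytes at ascending addresses are F3 FC 0F 53.
Read back as big-endian, the last byte is least significant, giving 0xF3FC0F53.

0xF3FC0F53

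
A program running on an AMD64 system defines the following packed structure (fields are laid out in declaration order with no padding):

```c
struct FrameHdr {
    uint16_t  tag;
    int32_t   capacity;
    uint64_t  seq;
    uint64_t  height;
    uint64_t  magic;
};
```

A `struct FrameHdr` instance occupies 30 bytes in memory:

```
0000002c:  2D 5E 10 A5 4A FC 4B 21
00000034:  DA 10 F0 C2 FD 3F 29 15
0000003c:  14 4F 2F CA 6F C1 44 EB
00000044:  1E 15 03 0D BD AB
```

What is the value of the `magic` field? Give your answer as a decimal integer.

12375061657974401860

`magic` follows `tag` (2 B), `capacity` (4 B), `seq` (8 B), `height` (8 B), so it starts at offset 2 + 4 + 8 + 8 = 22 and occupies 8 bytes.
Bytes at offsets 22..29: 44 EB 1E 15 03 0D BD AB.
In little-endian order the low byte comes first in memory.
Reassemble most-significant byte first: AB BD 0D 03 15 1E EB 44 → 0xABBD0D03151EEB44.
0xABBD0D03151EEB44 = 12375061657974401860.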